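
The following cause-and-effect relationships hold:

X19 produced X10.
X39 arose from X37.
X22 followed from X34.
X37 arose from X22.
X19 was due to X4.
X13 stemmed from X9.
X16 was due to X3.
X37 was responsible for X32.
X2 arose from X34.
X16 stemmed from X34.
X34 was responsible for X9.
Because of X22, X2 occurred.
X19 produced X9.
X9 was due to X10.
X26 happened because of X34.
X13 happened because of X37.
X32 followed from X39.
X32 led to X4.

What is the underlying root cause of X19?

X34

Tracing upstream from X19: X19 ← X4 ← X32 ← X37 ← X22 ← X34.
X34 has no stated cause, so it is the root.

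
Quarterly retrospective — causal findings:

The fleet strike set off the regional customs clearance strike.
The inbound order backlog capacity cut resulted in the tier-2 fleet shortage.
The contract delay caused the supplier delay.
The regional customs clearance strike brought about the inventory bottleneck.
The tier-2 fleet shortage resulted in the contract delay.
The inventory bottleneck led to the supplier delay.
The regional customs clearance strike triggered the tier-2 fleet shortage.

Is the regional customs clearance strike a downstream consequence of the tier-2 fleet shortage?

No

The tier-2 fleet shortage leads to the contract delay, the supplier delay; the regional customs clearance strike is not among them.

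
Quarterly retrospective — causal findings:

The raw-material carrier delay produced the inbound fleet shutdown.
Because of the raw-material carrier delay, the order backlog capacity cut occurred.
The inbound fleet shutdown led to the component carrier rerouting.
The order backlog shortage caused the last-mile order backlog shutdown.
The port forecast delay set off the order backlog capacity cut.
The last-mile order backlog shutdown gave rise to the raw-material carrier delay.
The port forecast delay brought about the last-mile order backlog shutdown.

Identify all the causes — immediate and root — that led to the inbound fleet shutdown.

Immediate cause of the inbound fleet shutdown: the raw-material carrier delay.
Further upstream: the port forecast delay, the last-mile order backlog shutdown, the order backlog shortage.

the last-mile order backlog shutdown, the order backlog shortage, the port forecast delay, the raw-material carrier delay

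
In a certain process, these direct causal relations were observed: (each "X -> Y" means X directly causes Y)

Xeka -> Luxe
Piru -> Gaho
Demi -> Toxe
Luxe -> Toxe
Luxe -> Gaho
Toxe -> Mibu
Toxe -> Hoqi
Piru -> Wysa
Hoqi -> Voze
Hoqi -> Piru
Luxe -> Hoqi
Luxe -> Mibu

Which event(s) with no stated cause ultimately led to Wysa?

Tracing upstream from Wysa: Wysa ← Piru ← Hoqi ← Luxe ← Xeka.
A separate upstream branch: Wysa ← Piru ← Hoqi ← Toxe ← Demi.
Each of those chain origins has no stated cause.

Demi, Xeka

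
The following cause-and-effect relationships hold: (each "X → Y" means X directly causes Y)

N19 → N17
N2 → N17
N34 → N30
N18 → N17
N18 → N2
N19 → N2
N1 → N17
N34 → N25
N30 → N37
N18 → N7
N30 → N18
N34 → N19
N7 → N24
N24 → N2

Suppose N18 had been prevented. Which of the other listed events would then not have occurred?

N24, N7

Downstream of N18: N7, N24, N2, N17.
Of those, still caused via another path: N2, N17.
The remainder have no surviving cause.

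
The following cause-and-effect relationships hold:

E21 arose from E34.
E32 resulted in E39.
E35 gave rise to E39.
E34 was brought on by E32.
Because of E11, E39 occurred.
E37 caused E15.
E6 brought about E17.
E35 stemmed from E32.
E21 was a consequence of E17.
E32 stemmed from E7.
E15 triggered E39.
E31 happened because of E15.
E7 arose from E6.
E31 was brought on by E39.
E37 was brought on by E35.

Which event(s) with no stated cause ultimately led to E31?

Tracing upstream from E31: E31 ← E39 ← E32 ← E7 ← E6.
A separate upstream branch: E31 ← E39 ← E11.
Each of those chain origins has no stated cause.

E11, E6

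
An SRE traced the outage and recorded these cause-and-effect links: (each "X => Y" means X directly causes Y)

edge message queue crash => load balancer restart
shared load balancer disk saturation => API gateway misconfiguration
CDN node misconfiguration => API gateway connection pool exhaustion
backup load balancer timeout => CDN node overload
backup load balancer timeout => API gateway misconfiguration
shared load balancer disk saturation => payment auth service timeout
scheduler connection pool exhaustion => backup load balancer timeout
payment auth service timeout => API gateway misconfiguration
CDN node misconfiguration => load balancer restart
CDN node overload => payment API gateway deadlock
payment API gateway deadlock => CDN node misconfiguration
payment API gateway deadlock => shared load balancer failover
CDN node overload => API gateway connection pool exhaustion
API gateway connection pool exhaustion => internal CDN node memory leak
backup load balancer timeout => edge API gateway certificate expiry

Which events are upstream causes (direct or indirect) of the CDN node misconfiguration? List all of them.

the CDN node overload, the backup load balancer timeout, the payment API gateway deadlock, the scheduler connection pool exhaustion

Immediate cause of the CDN node misconfiguration: the payment API gateway deadlock.
Further upstream: the scheduler connection pool exhaustion, the backup load balancer timeout, the CDN node overload.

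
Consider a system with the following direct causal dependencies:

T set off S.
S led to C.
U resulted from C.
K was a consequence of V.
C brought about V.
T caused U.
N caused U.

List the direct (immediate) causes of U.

Upstream contributors include S, but only C, N, T feed directly into U.

C, N, T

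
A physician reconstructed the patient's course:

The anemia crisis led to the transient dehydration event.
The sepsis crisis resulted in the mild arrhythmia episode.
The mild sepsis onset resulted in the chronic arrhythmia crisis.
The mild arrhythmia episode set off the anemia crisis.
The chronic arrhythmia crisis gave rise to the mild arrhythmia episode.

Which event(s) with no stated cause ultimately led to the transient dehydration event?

Tracing upstream from the transient dehydration event: the transient dehydration event ← the anemia crisis ← the mild arrhythmia episode ← the chronic arrhythmia crisis ← the mild sepsis onset.
A separate upstream branch: the transient dehydration event ← the anemia crisis ← the mild arrhythmia episode ← the sepsis crisis.
Each of those chain origins has no stated cause.

the mild sepsis onset, the sepsis crisis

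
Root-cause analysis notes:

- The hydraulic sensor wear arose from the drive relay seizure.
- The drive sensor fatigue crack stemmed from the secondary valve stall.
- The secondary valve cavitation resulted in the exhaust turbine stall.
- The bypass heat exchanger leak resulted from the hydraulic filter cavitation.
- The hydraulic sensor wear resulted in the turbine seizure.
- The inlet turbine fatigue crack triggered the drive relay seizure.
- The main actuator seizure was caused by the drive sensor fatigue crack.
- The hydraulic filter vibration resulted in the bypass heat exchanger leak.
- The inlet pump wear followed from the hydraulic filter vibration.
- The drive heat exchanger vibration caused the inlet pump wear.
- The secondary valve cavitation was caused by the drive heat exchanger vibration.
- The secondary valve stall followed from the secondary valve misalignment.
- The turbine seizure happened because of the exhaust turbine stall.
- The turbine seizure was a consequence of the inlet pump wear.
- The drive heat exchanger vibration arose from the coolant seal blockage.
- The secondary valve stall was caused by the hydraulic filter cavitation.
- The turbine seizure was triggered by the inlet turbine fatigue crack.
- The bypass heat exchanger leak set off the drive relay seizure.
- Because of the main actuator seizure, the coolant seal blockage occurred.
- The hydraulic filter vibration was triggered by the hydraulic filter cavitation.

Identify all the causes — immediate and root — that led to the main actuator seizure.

the drive sensor fatigue crack, the hydraulic filter cavitation, the secondary valve misalignment, the secondary valve stall

Immediate cause of the main actuator seizure: the drive sensor fatigue crack.
Further upstream: the hydraulic filter cavitation, the secondary valve misalignment, the secondary valve stall.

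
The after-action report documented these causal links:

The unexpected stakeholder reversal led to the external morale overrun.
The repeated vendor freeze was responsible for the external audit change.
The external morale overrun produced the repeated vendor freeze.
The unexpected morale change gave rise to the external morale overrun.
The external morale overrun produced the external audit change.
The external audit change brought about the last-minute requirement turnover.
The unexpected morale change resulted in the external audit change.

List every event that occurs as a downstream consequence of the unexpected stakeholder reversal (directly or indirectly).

the external audit change, the external morale overrun, the last-minute requirement turnover, the repeated vendor freeze

Direct effects: the external morale overrun.
2 steps out: the repeated vendor freeze, the external audit change.
3 steps out: the last-minute requirement turnover.
Not reachable from it: the unexpected morale change.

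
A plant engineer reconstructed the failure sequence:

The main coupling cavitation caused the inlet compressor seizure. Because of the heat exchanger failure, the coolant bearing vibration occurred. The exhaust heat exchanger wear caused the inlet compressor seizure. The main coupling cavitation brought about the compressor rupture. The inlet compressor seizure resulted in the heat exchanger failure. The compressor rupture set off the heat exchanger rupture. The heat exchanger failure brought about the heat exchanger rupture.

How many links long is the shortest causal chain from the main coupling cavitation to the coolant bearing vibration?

3

Shortest chain: the main coupling cavitation → the inlet compressor seizure → the heat exchanger failure → the coolant bearing vibration.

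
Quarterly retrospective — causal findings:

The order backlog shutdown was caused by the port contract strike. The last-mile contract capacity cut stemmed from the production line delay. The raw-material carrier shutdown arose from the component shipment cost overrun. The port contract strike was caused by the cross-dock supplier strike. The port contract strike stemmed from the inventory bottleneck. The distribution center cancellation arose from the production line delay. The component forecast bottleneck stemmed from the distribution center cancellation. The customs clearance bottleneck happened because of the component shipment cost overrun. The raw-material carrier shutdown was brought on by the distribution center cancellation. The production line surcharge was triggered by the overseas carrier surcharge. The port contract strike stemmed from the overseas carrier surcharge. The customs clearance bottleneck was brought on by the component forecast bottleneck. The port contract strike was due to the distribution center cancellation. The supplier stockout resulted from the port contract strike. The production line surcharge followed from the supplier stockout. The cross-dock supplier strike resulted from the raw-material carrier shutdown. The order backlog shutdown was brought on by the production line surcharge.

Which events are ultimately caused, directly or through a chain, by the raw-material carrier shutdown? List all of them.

the cross-dock supplier strike, the order backlog shutdown, the port contract strike, the production line surcharge, the supplier stockout

Direct effects: the cross-dock supplier strike.
2 steps out: the port contract strike.
3 steps out: the supplier stockout, the order backlog shutdown.
4 steps out: the production line surcharge.
Not reachable from it: the production line delay, the distribution center cancellation, the component shipment cost overrun, the component forecast bottleneck, the customs clearance bottleneck, the last-mile contract capacity cut, the inventory bottleneck, the overseas carrier surcharge.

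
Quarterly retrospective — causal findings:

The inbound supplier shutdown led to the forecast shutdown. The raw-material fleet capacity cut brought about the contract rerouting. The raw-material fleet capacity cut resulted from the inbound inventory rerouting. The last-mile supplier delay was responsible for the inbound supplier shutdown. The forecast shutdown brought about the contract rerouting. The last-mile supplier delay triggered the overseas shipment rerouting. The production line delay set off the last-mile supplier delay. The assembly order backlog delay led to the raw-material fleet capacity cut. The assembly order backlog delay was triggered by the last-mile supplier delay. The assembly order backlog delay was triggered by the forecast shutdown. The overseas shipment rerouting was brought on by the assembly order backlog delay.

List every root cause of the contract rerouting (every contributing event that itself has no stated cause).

the inbound inventory rerouting, the production line delay

Tracing upstream from the contract rerouting: the contract rerouting ← the forecast shutdown ← the inbound supplier shutdown ← the last-mile supplier delay ← the production line delay.
A separate upstream branch: the contract rerouting ← the raw-material fleet capacity cut ← the inbound inventory rerouting.
Each of those chain origins has no stated cause.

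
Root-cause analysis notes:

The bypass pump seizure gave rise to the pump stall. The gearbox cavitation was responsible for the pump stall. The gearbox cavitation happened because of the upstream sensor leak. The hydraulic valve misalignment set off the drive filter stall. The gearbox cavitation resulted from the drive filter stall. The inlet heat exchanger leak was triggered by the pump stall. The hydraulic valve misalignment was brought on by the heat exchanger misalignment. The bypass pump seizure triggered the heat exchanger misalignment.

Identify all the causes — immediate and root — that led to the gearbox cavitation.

Immediate causes of the gearbox cavitation: the upstream sensor leak, the drive filter stall.
Further upstream: the bypass pump seizure, the heat exchanger misalignment, the hydraulic valve misalignment.

the bypass pump seizure, the drive filter stall, the heat exchanger misalignment, the hydraulic valve misalignment, the upstream sensor leak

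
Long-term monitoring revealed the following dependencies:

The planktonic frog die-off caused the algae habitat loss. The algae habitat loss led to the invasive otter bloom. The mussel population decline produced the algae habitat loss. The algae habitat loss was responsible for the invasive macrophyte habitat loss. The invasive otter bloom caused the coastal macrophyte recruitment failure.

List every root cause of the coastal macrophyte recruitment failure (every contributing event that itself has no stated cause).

the mussel population decline, the planktonic frog die-off

Tracing upstream from the coastal macrophyte recruitment failure: the coastal macrophyte recruitment failure ← the invasive otter bloom ← the algae habitat loss ← the planktonic frog die-off.
A separate upstream branch: the coastal macrophyte recruitment failure ← the invasive otter bloom ← the algae habitat loss ← the mussel population decline.
Each of those chain origins has no stated cause.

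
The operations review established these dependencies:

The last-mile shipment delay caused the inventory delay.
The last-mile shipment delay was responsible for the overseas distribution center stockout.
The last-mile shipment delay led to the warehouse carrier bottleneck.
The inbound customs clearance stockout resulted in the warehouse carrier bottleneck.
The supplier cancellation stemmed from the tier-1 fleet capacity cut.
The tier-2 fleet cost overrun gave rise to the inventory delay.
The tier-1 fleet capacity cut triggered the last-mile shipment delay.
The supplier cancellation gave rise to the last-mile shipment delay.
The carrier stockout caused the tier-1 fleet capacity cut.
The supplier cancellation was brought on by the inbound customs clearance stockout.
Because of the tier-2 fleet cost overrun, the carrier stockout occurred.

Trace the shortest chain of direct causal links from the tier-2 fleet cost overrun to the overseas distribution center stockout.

the tier-2 fleet cost overrun → the carrier stockout → the tier-1 fleet capacity cut → the last-mile shipment delay → the overseas distribution center stockout

the tier-2 fleet cost overrun → the carrier stockout
the carrier stockout → the tier-1 fleet capacity cut
the tier-1 fleet capacity cut → the last-mile shipment delay
the last-mile shipment delay → the overseas distribution center stockout
Length: 4 steps.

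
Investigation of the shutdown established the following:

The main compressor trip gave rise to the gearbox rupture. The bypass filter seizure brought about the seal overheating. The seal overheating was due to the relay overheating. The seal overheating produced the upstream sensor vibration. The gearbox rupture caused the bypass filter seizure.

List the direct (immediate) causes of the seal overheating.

the bypass filter seizure, the relay overheating

Upstream contributors include the main compressor trip, the gearbox rupture, but only the bypass filter seizure, the relay overheating feed directly into the seal overheating.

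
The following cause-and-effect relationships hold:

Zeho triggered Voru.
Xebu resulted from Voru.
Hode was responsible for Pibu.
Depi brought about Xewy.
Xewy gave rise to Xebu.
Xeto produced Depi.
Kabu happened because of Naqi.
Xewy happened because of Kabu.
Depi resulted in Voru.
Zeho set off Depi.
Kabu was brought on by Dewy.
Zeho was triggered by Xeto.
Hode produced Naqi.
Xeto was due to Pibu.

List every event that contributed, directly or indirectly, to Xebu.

Depi, Dewy, Hode, Kabu, Naqi, Pibu, Voru, Xeto, Xewy, Zeho

Immediate causes of Xebu: Voru, Xewy.
Further upstream: Hode, Naqi, Pibu, Dewy, Xeto, Zeho, Depi, Kabu.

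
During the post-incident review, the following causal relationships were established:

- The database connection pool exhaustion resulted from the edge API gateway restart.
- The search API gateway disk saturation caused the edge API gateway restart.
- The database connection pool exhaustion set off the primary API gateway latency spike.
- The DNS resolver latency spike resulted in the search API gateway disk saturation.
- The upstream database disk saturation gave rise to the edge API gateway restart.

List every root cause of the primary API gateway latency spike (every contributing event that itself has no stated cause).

Tracing upstream from the primary API gateway latency spike: the primary API gateway latency spike ← the database connection pool exhaustion ← the edge API gateway restart ← the search API gateway disk saturation ← the DNS resolver latency spike.
A separate upstream branch: the primary API gateway latency spike ← the database connection pool exhaustion ← the edge API gateway restart ← the upstream database disk saturation.
Each of those chain origins has no stated cause.

the DNS resolver latency spike, the upstream database disk saturation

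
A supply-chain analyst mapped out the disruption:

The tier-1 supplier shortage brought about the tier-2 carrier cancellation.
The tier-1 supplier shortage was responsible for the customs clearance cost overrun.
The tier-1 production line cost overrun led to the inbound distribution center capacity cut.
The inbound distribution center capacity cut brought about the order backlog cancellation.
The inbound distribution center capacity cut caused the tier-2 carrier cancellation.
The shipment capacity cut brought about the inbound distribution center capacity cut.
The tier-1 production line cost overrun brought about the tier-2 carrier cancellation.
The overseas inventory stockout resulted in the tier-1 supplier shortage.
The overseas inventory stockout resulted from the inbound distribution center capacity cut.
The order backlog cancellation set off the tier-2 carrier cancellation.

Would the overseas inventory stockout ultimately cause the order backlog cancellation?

The overseas inventory stockout leads to the tier-1 supplier shortage, the customs clearance cost overrun, the tier-2 carrier cancellation; the order backlog cancellation is not among them.

No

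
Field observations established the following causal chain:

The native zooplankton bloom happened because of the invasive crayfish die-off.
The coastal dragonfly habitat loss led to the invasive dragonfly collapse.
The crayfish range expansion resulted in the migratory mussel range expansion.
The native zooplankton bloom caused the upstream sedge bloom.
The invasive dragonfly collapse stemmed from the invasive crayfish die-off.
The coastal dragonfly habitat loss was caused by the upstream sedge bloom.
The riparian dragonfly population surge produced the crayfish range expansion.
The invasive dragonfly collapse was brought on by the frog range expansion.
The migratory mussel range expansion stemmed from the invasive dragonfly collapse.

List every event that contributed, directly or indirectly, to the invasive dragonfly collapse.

Immediate causes of the invasive dragonfly collapse: the invasive crayfish die-off, the frog range expansion, the coastal dragonfly habitat loss.
Further upstream: the native zooplankton bloom, the upstream sedge bloom.

the coastal dragonfly habitat loss, the frog range expansion, the invasive crayfish die-off, the native zooplankton bloom, the upstream sedge bloom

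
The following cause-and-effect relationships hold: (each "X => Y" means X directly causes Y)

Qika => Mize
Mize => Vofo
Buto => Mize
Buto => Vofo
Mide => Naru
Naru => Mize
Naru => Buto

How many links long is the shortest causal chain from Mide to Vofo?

3

Shortest chain: Mide → Naru → Buto → Vofo.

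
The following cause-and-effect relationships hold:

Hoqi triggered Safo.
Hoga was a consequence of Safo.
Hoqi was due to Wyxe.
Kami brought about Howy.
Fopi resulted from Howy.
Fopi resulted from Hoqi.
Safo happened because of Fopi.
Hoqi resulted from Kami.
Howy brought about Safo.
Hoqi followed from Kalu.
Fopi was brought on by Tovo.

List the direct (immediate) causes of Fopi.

Upstream contributors include Kalu, Kami, Wyxe, but only Hoqi, Howy, Tovo feed directly into Fopi.

Hoqi, Howy, Tovo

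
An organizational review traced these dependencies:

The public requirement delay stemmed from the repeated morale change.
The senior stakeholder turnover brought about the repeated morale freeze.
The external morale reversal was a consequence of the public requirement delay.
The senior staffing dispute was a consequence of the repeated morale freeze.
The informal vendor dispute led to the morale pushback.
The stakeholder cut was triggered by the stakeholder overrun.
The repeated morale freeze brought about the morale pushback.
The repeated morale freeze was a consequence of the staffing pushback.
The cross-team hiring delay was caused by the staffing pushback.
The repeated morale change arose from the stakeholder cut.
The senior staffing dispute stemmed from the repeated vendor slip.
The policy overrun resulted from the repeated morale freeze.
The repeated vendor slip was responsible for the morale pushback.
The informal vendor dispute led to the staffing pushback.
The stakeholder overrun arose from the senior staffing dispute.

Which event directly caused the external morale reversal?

Upstream contributors include the repeated vendor slip, the informal vendor dispute, the senior stakeholder turnover, the staffing pushback, the repeated morale freeze, the senior staffing dispute, the stakeholder overrun, the stakeholder cut, the repeated morale change, but only the public requirement delay feeds directly into the external morale reversal.

the public requirement delay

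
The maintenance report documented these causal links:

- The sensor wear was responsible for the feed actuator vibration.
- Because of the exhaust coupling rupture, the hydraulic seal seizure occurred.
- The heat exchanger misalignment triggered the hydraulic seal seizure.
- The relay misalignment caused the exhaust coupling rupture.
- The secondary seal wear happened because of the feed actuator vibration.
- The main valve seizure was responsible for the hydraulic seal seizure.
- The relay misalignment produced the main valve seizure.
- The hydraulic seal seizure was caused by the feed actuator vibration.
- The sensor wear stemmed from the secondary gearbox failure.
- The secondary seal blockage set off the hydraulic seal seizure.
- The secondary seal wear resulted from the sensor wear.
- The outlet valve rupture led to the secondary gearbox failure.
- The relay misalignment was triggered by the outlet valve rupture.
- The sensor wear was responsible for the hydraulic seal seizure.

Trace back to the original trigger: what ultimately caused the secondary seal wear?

Tracing upstream from the secondary seal wear: the secondary seal wear ← the sensor wear ← the secondary gearbox failure ← the outlet valve rupture.
The outlet valve rupture has no stated cause, so it is the root.

the outlet valve rupture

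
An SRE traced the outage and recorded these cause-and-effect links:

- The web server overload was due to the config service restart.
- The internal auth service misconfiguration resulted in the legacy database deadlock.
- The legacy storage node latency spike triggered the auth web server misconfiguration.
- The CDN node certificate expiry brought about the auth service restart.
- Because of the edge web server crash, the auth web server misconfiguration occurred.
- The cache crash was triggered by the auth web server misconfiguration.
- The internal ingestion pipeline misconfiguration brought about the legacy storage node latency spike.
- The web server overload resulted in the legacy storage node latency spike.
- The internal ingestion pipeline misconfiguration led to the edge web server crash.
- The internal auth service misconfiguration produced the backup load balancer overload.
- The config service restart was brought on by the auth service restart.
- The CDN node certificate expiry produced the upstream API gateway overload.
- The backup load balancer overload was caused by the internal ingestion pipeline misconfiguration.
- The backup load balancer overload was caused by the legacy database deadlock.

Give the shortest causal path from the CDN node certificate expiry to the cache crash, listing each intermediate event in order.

the CDN node certificate expiry → the auth service restart → the config service restart → the web server overload → the legacy storage node latency spike → the auth web server misconfiguration → the cache crash

the CDN node certificate expiry → the auth service restart
the auth service restart → the config service restart
the config service restart → the web server overload
the web server overload → the legacy storage node latency spike
the legacy storage node latency spike → the auth web server misconfiguration
the auth web server misconfiguration → the cache crash
Length: 6 steps.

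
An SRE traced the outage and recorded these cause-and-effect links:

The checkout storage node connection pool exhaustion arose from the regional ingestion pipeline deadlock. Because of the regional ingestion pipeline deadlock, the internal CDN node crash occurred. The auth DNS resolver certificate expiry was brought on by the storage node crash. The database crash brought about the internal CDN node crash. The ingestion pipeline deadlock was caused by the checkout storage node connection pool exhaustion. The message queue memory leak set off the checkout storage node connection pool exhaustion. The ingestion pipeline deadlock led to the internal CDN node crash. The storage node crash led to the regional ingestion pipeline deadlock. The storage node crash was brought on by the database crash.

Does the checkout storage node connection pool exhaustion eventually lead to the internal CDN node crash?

There is a causal chain: the checkout storage node connection pool exhaustion → the ingestion pipeline deadlock → the internal CDN node crash.

Yes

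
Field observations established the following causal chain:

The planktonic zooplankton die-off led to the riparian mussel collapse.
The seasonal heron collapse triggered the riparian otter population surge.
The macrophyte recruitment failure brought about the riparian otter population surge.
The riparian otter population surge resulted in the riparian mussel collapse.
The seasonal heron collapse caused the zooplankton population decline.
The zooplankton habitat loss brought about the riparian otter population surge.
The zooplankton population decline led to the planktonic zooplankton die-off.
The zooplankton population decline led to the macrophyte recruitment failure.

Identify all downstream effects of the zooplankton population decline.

the macrophyte recruitment failure, the planktonic zooplankton die-off, the riparian mussel collapse, the riparian otter population surge

Direct effects: the macrophyte recruitment failure, the planktonic zooplankton die-off.
2 steps out: the riparian otter population surge, the riparian mussel collapse.
Not reachable from it: the seasonal heron collapse, the zooplankton habitat loss.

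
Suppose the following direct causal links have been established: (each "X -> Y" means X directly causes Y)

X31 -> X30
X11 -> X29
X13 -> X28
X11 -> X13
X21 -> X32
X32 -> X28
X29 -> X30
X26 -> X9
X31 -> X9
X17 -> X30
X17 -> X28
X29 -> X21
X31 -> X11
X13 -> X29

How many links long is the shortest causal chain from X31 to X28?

3

Shortest chain: X31 → X11 → X13 → X28.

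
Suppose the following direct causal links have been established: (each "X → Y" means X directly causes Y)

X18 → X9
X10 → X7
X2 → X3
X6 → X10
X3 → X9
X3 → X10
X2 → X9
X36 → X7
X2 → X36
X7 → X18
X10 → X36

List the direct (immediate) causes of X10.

Upstream contributors include X2, but only X3, X6 feed directly into X10.

X3, X6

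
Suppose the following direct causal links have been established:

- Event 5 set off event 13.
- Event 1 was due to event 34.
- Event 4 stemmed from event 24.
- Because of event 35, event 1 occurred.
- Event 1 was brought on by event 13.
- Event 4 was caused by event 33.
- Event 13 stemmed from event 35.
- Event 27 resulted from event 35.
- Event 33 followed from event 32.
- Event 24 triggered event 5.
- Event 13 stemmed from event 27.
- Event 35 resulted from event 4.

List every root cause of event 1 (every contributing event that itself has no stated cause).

Tracing upstream from event 1: event 1 ← event 35 ← event 4 ← event 24.
A separate upstream branch: event 1 ← event 35 ← event 4 ← event 33 ← event 32.
A separate upstream branch: event 1 ← event 34.
Each of those chain origins has no stated cause.

event 24, event 32, event 34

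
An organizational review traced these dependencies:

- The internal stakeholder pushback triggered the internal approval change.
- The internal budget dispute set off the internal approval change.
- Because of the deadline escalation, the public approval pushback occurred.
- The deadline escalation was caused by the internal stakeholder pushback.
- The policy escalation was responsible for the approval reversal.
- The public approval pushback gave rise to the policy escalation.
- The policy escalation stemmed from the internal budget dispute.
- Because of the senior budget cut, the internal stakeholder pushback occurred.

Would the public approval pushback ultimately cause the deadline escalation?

The public approval pushback leads to the policy escalation, the approval reversal; the deadline escalation is not among them.

No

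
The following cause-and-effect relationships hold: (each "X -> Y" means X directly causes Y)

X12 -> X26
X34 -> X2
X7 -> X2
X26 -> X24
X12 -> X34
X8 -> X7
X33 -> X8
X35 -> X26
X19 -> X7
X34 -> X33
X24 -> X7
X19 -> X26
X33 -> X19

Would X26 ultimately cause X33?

X26 leads to X24, X7, X2; X33 is not among them.

No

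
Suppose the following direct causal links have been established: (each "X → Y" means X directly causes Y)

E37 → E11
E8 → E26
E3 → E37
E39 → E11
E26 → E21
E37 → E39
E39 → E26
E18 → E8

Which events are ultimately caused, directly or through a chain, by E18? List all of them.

Direct effects: E8.
2 steps out: E26.
3 steps out: E21.
Not reachable from it: E3, E37, E39, E11.

E21, E26, E8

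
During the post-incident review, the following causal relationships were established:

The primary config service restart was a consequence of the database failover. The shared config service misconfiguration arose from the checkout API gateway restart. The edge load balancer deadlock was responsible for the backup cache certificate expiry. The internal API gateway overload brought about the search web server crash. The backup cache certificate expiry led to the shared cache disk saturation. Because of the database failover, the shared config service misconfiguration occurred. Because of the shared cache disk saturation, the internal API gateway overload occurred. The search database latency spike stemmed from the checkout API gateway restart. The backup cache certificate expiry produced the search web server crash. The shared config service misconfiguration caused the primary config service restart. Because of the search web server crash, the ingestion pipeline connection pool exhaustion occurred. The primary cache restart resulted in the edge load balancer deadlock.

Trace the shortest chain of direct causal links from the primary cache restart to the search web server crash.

the primary cache restart → the edge load balancer deadlock → the backup cache certificate expiry → the search web server crash

the primary cache restart → the edge load balancer deadlock
the edge load balancer deadlock → the backup cache certificate expiry
the backup cache certificate expiry → the search web server crash
Length: 3 steps.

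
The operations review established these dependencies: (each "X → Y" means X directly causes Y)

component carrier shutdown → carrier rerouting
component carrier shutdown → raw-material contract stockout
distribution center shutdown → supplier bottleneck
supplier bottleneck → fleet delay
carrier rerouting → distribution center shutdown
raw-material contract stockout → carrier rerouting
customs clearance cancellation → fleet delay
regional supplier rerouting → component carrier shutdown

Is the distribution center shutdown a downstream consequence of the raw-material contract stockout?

Yes

There is a causal chain: the raw-material contract stockout → the carrier rerouting → the distribution center shutdown.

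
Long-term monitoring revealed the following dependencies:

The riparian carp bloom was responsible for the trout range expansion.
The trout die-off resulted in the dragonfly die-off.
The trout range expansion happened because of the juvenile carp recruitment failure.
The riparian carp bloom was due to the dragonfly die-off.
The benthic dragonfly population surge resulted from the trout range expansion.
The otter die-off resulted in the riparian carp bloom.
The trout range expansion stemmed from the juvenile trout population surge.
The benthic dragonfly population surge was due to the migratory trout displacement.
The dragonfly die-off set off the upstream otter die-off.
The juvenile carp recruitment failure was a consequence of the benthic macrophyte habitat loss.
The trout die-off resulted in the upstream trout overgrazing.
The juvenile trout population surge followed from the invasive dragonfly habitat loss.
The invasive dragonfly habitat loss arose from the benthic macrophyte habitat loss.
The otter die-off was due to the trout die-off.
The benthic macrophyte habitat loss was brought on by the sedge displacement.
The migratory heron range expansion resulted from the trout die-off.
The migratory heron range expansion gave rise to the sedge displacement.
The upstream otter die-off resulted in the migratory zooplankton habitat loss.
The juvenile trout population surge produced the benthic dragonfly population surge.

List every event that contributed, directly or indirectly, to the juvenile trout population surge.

Immediate cause of the juvenile trout population surge: the invasive dragonfly habitat loss.
Further upstream: the trout die-off, the migratory heron range expansion, the sedge displacement, the benthic macrophyte habitat loss.

the benthic macrophyte habitat loss, the invasive dragonfly habitat loss, the migratory heron range expansion, the sedge displacement, the trout die-off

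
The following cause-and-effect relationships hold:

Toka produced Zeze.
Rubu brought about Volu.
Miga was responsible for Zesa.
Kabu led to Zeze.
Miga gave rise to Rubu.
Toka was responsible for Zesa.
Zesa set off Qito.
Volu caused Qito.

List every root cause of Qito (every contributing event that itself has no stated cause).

Tracing upstream from Qito: Qito ← Zesa ← Toka.
A separate upstream branch: Qito ← Zesa ← Miga.
Each of those chain origins has no stated cause.

Miga, Toka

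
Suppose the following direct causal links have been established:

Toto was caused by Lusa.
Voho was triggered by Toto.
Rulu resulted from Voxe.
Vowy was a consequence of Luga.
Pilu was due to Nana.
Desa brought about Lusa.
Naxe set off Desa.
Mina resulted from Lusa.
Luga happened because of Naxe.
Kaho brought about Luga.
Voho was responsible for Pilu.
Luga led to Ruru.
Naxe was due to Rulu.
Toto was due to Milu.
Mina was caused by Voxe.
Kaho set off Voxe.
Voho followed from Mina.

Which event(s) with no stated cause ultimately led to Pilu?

Tracing upstream from Pilu: Pilu ← Voho ← Mina ← Voxe ← Kaho.
A separate upstream branch: Pilu ← Voho ← Toto ← Milu.
A separate upstream branch: Pilu ← Nana.
Each of those chain origins has no stated cause.

Kaho, Milu, Nana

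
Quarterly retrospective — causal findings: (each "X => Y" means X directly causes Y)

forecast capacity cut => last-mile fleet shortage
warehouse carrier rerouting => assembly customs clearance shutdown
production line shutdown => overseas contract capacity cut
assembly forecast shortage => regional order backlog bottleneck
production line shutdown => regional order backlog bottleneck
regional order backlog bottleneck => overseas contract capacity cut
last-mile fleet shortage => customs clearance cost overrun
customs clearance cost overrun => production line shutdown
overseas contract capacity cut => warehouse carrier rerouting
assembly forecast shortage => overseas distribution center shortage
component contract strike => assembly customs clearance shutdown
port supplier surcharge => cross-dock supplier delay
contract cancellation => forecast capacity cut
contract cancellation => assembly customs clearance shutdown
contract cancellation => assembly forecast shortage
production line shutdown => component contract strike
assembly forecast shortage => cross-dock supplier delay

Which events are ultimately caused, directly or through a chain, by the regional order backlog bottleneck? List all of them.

Direct effects: the overseas contract capacity cut.
2 steps out: the warehouse carrier rerouting.
3 steps out: the assembly customs clearance shutdown.
Not reachable from it: the contract cancellation, the forecast capacity cut, the assembly forecast shortage, the last-mile fleet shortage, the customs clearance cost overrun, the production line shutdown, the overseas distribution center shortage, the component contract strike, the port supplier surcharge, the cross-dock supplier delay.

the assembly customs clearance shutdown, the overseas contract capacity cut, the warehouse carrier rerouting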